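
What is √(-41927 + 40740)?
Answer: I*√1187 ≈ 34.453*I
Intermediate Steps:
√(-41927 + 40740) = √(-1187) = I*√1187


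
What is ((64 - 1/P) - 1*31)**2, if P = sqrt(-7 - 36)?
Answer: (1419 + I*sqrt(43))**2/1849 ≈ 1089.0 + 10.065*I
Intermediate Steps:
P = I*sqrt(43) (P = sqrt(-43) = I*sqrt(43) ≈ 6.5574*I)
((64 - 1/P) - 1*31)**2 = ((64 - 1/(I*sqrt(43))) - 1*31)**2 = ((64 - (-1)*I*sqrt(43)/43) - 31)**2 = ((64 + I*sqrt(43)/43) - 31)**2 = (33 + I*sqrt(43)/43)**2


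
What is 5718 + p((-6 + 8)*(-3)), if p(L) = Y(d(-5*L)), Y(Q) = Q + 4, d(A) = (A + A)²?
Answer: 9322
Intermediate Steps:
d(A) = 4*A² (d(A) = (2*A)² = 4*A²)
Y(Q) = 4 + Q
p(L) = 4 + 100*L² (p(L) = 4 + 4*(-5*L)² = 4 + 4*(25*L²) = 4 + 100*L²)
5718 + p((-6 + 8)*(-3)) = 5718 + (4 + 100*((-6 + 8)*(-3))²) = 5718 + (4 + 100*(2*(-3))²) = 5718 + (4 + 100*(-6)²) = 5718 + (4 + 100*36) = 5718 + (4 + 3600) = 5718 + 3604 = 9322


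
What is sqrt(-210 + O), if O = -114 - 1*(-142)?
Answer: I*sqrt(182) ≈ 13.491*I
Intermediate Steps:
O = 28 (O = -114 + 142 = 28)
sqrt(-210 + O) = sqrt(-210 + 28) = sqrt(-182) = I*sqrt(182)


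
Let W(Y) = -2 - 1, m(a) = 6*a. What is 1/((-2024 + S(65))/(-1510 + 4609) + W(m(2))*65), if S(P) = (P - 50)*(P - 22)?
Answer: -3099/605684 ≈ -0.0051165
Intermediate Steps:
W(Y) = -3
S(P) = (-50 + P)*(-22 + P)
1/((-2024 + S(65))/(-1510 + 4609) + W(m(2))*65) = 1/((-2024 + (1100 + 65**2 - 72*65))/(-1510 + 4609) - 3*65) = 1/((-2024 + (1100 + 4225 - 4680))/3099 - 195) = 1/((-2024 + 645)*(1/3099) - 195) = 1/(-1379*1/3099 - 195) = 1/(-1379/3099 - 195) = 1/(-605684/3099) = -3099/605684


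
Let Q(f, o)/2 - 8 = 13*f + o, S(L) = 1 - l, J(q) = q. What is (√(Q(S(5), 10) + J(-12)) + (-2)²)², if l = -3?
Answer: 144 + 64*√2 ≈ 234.51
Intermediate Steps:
S(L) = 4 (S(L) = 1 - 1*(-3) = 1 + 3 = 4)
Q(f, o) = 16 + 2*o + 26*f (Q(f, o) = 16 + 2*(13*f + o) = 16 + 2*(o + 13*f) = 16 + (2*o + 26*f) = 16 + 2*o + 26*f)
(√(Q(S(5), 10) + J(-12)) + (-2)²)² = (√((16 + 2*10 + 26*4) - 12) + (-2)²)² = (√((16 + 20 + 104) - 12) + 4)² = (√(140 - 12) + 4)² = (√128 + 4)² = (8*√2 + 4)² = (4 + 8*√2)²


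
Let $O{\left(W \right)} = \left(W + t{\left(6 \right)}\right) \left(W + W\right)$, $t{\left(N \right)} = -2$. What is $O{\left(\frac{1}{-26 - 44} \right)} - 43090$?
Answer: $- \frac{105570359}{2450} \approx -43090.0$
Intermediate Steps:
$O{\left(W \right)} = 2 W \left(-2 + W\right)$ ($O{\left(W \right)} = \left(W - 2\right) \left(W + W\right) = \left(-2 + W\right) 2 W = 2 W \left(-2 + W\right)$)
$O{\left(\frac{1}{-26 - 44} \right)} - 43090 = \frac{2 \left(-2 + \frac{1}{-26 - 44}\right)}{-26 - 44} - 43090 = \frac{2 \left(-2 + \frac{1}{-70}\right)}{-70} - 43090 = 2 \left(- \frac{1}{70}\right) \left(-2 - \frac{1}{70}\right) - 43090 = 2 \left(- \frac{1}{70}\right) \left(- \frac{141}{70}\right) - 43090 = \frac{141}{2450} - 43090 = - \frac{105570359}{2450}$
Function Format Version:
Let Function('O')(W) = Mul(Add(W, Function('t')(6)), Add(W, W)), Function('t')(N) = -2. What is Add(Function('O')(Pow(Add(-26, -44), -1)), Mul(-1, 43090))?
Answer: Rational(-105570359, 2450) ≈ -43090.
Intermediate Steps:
Function('O')(W) = Mul(2, W, Add(-2, W)) (Function('O')(W) = Mul(Add(W, -2), Add(W, W)) = Mul(Add(-2, W), Mul(2, W)) = Mul(2, W, Add(-2, W)))
Add(Function('O')(Pow(Add(-26, -44), -1)), Mul(-1, 43090)) = Add(Mul(2, Pow(Add(-26, -44), -1), Add(-2, Pow(Add(-26, -44), -1))), Mul(-1, 43090)) = Add(Mul(2, Pow(-70, -1), Add(-2, Pow(-70, -1))), -43090) = Add(Mul(2, Rational(-1, 70), Add(-2, Rational(-1, 70))), -43090) = Add(Mul(2, Rational(-1, 70), Rational(-141, 70)), -43090) = Add(Rational(141, 2450), -43090) = Rational(-105570359, 2450)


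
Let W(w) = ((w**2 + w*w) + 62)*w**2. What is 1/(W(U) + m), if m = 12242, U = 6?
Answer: 1/17066 ≈ 5.8596e-5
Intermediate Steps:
W(w) = w**2*(62 + 2*w**2) (W(w) = ((w**2 + w**2) + 62)*w**2 = (2*w**2 + 62)*w**2 = (62 + 2*w**2)*w**2 = w**2*(62 + 2*w**2))
1/(W(U) + m) = 1/(2*6**2*(31 + 6**2) + 12242) = 1/(2*36*(31 + 36) + 12242) = 1/(2*36*67 + 12242) = 1/(4824 + 12242) = 1/17066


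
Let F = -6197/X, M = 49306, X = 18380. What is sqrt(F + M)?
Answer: sqrt(4164163991385)/9190 ≈ 222.05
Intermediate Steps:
F = -6197/18380 ≈ -0.33716
sqrt(F + M) = sqrt(-6197/18380 + 49306) = sqrt(906238083/18380) = sqrt(4164163991385)/9190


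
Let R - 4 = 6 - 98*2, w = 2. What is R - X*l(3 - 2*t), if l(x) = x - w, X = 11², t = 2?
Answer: 177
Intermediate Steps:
X = 121
R = -186 (R = 4 + (6 - 98*2) = 4 + (6 - 196) = 4 - 190 = -186)
l(x) = -2 + x (l(x) = x - 1*2 = x - 2 = -2 + x)
R - X*l(3 - 2*t) = -186 - 121*(-2 + (3 - 2*2)) = -186 - 121*(-2 + (3 - 4)) = -186 - 121*(-2 - 1) = -186 - 121*(-3) = -186 - 1*(-363) = -186 + 363 = 177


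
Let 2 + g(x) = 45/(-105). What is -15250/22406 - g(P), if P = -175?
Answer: 137076/78421 ≈ 1.7479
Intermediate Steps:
g(x) = -17/7 (g(x) = -2 + 45/(-105) = -2 + 45*(-1/105) = -2 - 3/7 = -17/7)
-15250/22406 - g(P) = -15250/22406 - 1*(-17/7) = -15250*1/22406 + 17/7 = -7625/11203 + 17/7 = 137076/78421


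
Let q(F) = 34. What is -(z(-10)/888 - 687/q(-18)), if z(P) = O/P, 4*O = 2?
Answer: 6100577/301920 ≈ 20.206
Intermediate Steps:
O = ½ (O = (¼)*2 = ½ ≈ 0.50000)
z(P) = 1/(2*P)
-(z(-10)/888 - 687/q(-18)) = -(((½)/(-10))/888 - 687/34) = -(((½)*(-⅒))*(1/888) - 687*1/34) = -(-1/20*1/888 - 687/34) = -(-1/17760 - 687/34) = -1*(-6100577/301920) = 6100577/301920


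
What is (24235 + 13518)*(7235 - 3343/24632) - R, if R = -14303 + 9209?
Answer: 6728056534689/24632 ≈ 2.7314e+8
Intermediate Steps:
R = -5094
(24235 + 13518)*(7235 - 3343/24632) - R = (24235 + 13518)*(7235 - 3343/24632) - 1*(-5094) = 37753*(7235 - 3343*1/24632) + 5094 = 37753*(7235 - 3343/24632) + 5094 = 37753*(178209177/24632) + 5094 = 6727931059281/24632 + 5094 = 6728056534689/24632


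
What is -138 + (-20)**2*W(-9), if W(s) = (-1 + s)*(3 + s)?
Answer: 23862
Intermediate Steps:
-138 + (-20)**2*W(-9) = -138 + (-20)**2*(-3 + (-9)**2 + 2*(-9)) = -138 + 400*(-3 + 81 - 18) = -138 + 400*60 = -138 + 24000 = 23862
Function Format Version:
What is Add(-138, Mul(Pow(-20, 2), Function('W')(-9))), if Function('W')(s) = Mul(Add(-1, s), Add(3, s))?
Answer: 23862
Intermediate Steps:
Add(-138, Mul(Pow(-20, 2), Function('W')(-9))) = Add(-138, Mul(Pow(-20, 2), Add(-3, Pow(-9, 2), Mul(2, -9)))) = Add(-138, Mul(400, Add(-3, 81, -18))) = Add(-138, Mul(400, 60)) = Add(-138, 24000) = 23862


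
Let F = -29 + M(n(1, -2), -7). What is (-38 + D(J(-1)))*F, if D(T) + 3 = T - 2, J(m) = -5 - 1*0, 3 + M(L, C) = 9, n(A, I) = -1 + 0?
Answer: 1104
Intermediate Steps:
n(A, I) = -1
M(L, C) = 6 (M(L, C) = -3 + 9 = 6)
J(m) = -5 (J(m) = -5 + 0 = -5)
D(T) = -5 + T (D(T) = -3 + (T - 2) = -3 + (-2 + T) = -5 + T)
F = -23 (F = -29 + 6 = -23)
(-38 + D(J(-1)))*F = (-38 + (-5 - 5))*(-23) = (-38 - 10)*(-23) = -48*(-23) = 1104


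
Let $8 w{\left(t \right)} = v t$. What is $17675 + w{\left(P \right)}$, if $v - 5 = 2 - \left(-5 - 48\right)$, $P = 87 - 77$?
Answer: $17750$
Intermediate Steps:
$P = 10$
$v = 60$ ($v = 5 + \left(2 - \left(-5 - 48\right)\right) = 5 + \left(2 - -53\right) = 5 + \left(2 + 53\right) = 5 + 55 = 60$)
$w{\left(t \right)} = \frac{15 t}{2}$ ($w{\left(t \right)} = \frac{60 t}{8} = \frac{15 t}{2}$)
$17675 + w{\left(P \right)} = 17675 + \frac{15}{2} \cdot 10 = 17675 + 75 = 17750$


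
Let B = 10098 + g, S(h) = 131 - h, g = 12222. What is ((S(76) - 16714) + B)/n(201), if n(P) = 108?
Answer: 629/12 ≈ 52.417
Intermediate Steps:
B = 22320 (B = 10098 + 12222 = 22320)
((S(76) - 16714) + B)/n(201) = (((131 - 1*76) - 16714) + 22320)/108 = (((131 - 76) - 16714) + 22320)*(1/108) = ((55 - 16714) + 22320)*(1/108) = (-16659 + 22320)*(1/108) = 5661*(1/108) = 629/12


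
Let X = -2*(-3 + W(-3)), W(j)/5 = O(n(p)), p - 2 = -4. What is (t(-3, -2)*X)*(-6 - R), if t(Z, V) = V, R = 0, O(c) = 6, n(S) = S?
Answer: -648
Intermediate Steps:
p = -2 (p = 2 - 4 = -2)
W(j) = 30 (W(j) = 5*6 = 30)
X = -54 (X = -2*(-3 + 30) = -2*27 = -54)
(t(-3, -2)*X)*(-6 - R) = (-2*(-54))*(-6 - 1*0) = 108*(-6 + 0) = 108*(-6) = -648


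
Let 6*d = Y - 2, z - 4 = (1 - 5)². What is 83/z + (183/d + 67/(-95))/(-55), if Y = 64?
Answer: 2488473/647900 ≈ 3.8408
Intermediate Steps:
z = 20 (z = 4 + (1 - 5)² = 4 + (-4)² = 4 + 16 = 20)
d = 31/3 (d = (64 - 2)/6 = (⅙)*62 = 31/3 ≈ 10.333)
83/z + (183/d + 67/(-95))/(-55) = 83/20 + (183/(31/3) + 67/(-95))/(-55) = 83*(1/20) + (183*(3/31) + 67*(-1/95))*(-1/55) = 83/20 + (549/31 - 67/95)*(-1/55) = 83/20 + (50078/2945)*(-1/55) = 83/20 - 50078/161975 = 2488473/647900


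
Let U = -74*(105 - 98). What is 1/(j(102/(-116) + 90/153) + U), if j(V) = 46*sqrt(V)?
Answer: -18241/9470527 - 23*I*sqrt(282982)/132587378 ≈ -0.0019261 - 9.228e-5*I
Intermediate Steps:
U = -518 (U = -74*7 = -518)
1/(j(102/(-116) + 90/153) + U) = 1/(46*sqrt(102/(-116) + 90/153) - 518) = 1/(46*sqrt(102*(-1/116) + 90*(1/153)) - 518) = 1/(46*sqrt(-51/58 + 10/17) - 518) = 1/(46*sqrt(-287/986) - 518) = 1/(46*(I*sqrt(282982)/986) - 518) = 1/(23*I*sqrt(282982)/493 - 518) = 1/(-518 + 23*I*sqrt(282982)/493)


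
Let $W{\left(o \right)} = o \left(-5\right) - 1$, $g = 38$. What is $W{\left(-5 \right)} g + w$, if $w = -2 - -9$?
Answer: $919$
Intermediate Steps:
$W{\left(o \right)} = -1 - 5 o$ ($W{\left(o \right)} = - 5 o - 1 = -1 - 5 o$)
$w = 7$ ($w = -2 + 9 = 7$)
$W{\left(-5 \right)} g + w = \left(-1 - -25\right) 38 + 7 = \left(-1 + 25\right) 38 + 7 = 24 \cdot 38 + 7 = 912 + 7 = 919$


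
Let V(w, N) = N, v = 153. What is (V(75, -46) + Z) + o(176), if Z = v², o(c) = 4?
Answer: 23367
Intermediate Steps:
Z = 23409 (Z = 153² = 23409)
(V(75, -46) + Z) + o(176) = (-46 + 23409) + 4 = 23363 + 4 = 23367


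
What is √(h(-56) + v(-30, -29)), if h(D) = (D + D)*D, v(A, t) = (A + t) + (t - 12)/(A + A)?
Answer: √5592315/30 ≈ 78.827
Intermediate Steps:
v(A, t) = A + t + (-12 + t)/(2*A) (v(A, t) = (A + t) + (-12 + t)/((2*A)) = (A + t) + (-12 + t)*(1/(2*A)) = (A + t) + (-12 + t)/(2*A) = A + t + (-12 + t)/(2*A))
h(D) = 2*D² (h(D) = (2*D)*D = 2*D²)
√(h(-56) + v(-30, -29)) = √(2*(-56)² + (-6 + (½)*(-29) - 30*(-30 - 29))/(-30)) = √(2*3136 - (-6 - 29/2 - 30*(-59))/30) = √(6272 - (-6 - 29/2 + 1770)/30) = √(6272 - 1/30*3499/2) = √(6272 - 3499/60) = √(372821/60) = √5592315/30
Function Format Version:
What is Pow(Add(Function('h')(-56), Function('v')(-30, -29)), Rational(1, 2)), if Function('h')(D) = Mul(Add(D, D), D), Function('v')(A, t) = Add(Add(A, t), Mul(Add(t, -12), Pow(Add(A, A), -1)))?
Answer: Mul(Rational(1, 30), Pow(5592315, Rational(1, 2))) ≈ 78.827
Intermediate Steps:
Function('v')(A, t) = Add(A, t, Mul(Rational(1, 2), Pow(A, -1), Add(-12, t))) (Function('v')(A, t) = Add(Add(A, t), Mul(Add(-12, t), Pow(Mul(2, A), -1))) = Add(Add(A, t), Mul(Add(-12, t), Mul(Rational(1, 2), Pow(A, -1)))) = Add(Add(A, t), Mul(Rational(1, 2), Pow(A, -1), Add(-12, t))) = Add(A, t, Mul(Rational(1, 2), Pow(A, -1), Add(-12, t))))
Function('h')(D) = Mul(2, Pow(D, 2)) (Function('h')(D) = Mul(Mul(2, D), D) = Mul(2, Pow(D, 2)))
Pow(Add(Function('h')(-56), Function('v')(-30, -29)), Rational(1, 2)) = Pow(Add(Mul(2, Pow(-56, 2)), Mul(Pow(-30, -1), Add(-6, Mul(Rational(1, 2), -29), Mul(-30, Add(-30, -29))))), Rational(1, 2)) = Pow(Add(Mul(2, 3136), Mul(Rational(-1, 30), Add(-6, Rational(-29, 2), Mul(-30, -59)))), Rational(1, 2)) = Pow(Add(6272, Mul(Rational(-1, 30), Add(-6, Rational(-29, 2), 1770))), Rational(1, 2)) = Pow(Add(6272, Mul(Rational(-1, 30), Rational(3499, 2))), Rational(1, 2)) = Pow(Add(6272, Rational(-3499, 60)), Rational(1, 2)) = Pow(Rational(372821, 60), Rational(1, 2)) = Mul(Rational(1, 30), Pow(5592315, Rational(1, 2)))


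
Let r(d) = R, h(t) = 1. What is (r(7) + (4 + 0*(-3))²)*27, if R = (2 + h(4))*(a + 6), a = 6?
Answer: 1404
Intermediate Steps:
R = 36 (R = (2 + 1)*(6 + 6) = 3*12 = 36)
r(d) = 36
(r(7) + (4 + 0*(-3))²)*27 = (36 + (4 + 0*(-3))²)*27 = (36 + (4 + 0)²)*27 = (36 + 4²)*27 = (36 + 16)*27 = 52*27 = 1404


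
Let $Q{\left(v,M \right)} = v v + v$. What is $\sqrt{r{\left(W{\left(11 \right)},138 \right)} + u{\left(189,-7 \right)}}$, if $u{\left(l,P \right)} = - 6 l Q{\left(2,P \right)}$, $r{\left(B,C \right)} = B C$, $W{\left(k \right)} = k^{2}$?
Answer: $\sqrt{9894} \approx 99.469$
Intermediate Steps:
$Q{\left(v,M \right)} = v + v^{2}$ ($Q{\left(v,M \right)} = v^{2} + v = v + v^{2}$)
$u{\left(l,P \right)} = - 36 l$ ($u{\left(l,P \right)} = - 6 l 2 \left(1 + 2\right) = - 6 l 2 \cdot 3 = - 6 l 6 = - 36 l$)
$\sqrt{r{\left(W{\left(11 \right)},138 \right)} + u{\left(189,-7 \right)}} = \sqrt{11^{2} \cdot 138 - 6804} = \sqrt{121 \cdot 138 - 6804} = \sqrt{16698 - 6804} = \sqrt{9894}$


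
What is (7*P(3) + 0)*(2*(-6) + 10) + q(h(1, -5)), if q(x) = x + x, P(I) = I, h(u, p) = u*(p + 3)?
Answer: -46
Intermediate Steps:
h(u, p) = u*(3 + p)
q(x) = 2*x
(7*P(3) + 0)*(2*(-6) + 10) + q(h(1, -5)) = (7*3 + 0)*(2*(-6) + 10) + 2*(1*(3 - 5)) = (21 + 0)*(-12 + 10) + 2*(1*(-2)) = 21*(-2) + 2*(-2) = -42 - 4 = -46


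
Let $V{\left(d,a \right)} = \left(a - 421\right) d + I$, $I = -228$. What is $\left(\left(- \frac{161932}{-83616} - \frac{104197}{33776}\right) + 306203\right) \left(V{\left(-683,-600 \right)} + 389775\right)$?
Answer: $\frac{14686254020227264405}{44128344} \approx 3.3281 \cdot 10^{11}$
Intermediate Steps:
$V{\left(d,a \right)} = -228 + d \left(-421 + a\right)$ ($V{\left(d,a \right)} = \left(a - 421\right) d - 228 = \left(-421 + a\right) d - 228 = d \left(-421 + a\right) - 228 = -228 + d \left(-421 + a\right)$)
$\left(\left(- \frac{161932}{-83616} - \frac{104197}{33776}\right) + 306203\right) \left(V{\left(-683,-600 \right)} + 389775\right) = \left(\left(- \frac{161932}{-83616} - \frac{104197}{33776}\right) + 306203\right) \left(\left(-228 - -287543 - -409800\right) + 389775\right) = \left(\left(\left(-161932\right) \left(- \frac{1}{83616}\right) - \frac{104197}{33776}\right) + 306203\right) \left(\left(-228 + 287543 + 409800\right) + 389775\right) = \left(\left(\frac{40483}{20904} - \frac{104197}{33776}\right) + 306203\right) \left(697115 + 389775\right) = \left(- \frac{101347535}{88256688} + 306203\right) 1086890 = \frac{27024361288129}{88256688} \cdot 1086890 = \frac{14686254020227264405}{44128344}$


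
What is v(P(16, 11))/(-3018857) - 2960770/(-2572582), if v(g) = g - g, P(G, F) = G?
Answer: 1480385/1286291 ≈ 1.1509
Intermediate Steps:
v(g) = 0
v(P(16, 11))/(-3018857) - 2960770/(-2572582) = 0/(-3018857) - 2960770/(-2572582) = 0*(-1/3018857) - 2960770*(-1/2572582) = 0 + 1480385/1286291 = 1480385/1286291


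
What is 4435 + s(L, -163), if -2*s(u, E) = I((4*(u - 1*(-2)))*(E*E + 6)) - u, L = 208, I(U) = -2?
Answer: 4540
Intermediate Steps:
s(u, E) = 1 + u/2 (s(u, E) = -(-2 - u)/2 = 1 + u/2)
4435 + s(L, -163) = 4435 + (1 + (½)*208) = 4435 + (1 + 104) = 4435 + 105 = 4540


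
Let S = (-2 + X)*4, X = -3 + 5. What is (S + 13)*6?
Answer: 78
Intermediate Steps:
X = 2
S = 0 (S = (-2 + 2)*4 = 0*4 = 0)
(S + 13)*6 = (0 + 13)*6 = 13*6 = 78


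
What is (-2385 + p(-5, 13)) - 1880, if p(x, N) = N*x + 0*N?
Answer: -4330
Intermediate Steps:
p(x, N) = N*x (p(x, N) = N*x + 0 = N*x)
(-2385 + p(-5, 13)) - 1880 = (-2385 + 13*(-5)) - 1880 = (-2385 - 65) - 1880 = -2450 - 1880 = -4330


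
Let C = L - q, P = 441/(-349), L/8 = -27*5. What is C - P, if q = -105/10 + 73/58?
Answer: -10824359/10121 ≈ -1069.5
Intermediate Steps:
L = -1080 (L = 8*(-27*5) = 8*(-135) = -1080)
q = -268/29 (q = -105*⅒ + 73*(1/58) = -21/2 + 73/58 = -268/29 ≈ -9.2414)
P = -441/349 (P = 441*(-1/349) = -441/349 ≈ -1.2636)
C = -31052/29 (C = -1080 - 1*(-268/29) = -1080 + 268/29 = -31052/29 ≈ -1070.8)
C - P = -31052/29 - 1*(-441/349) = -31052/29 + 441/349 = -10824359/10121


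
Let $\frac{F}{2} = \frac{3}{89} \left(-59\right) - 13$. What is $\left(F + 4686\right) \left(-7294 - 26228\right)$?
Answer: $- \frac{13891047492}{89} \approx -1.5608 \cdot 10^{8}$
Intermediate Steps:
$F = - \frac{2668}{89}$ ($F = 2 \left(\frac{3}{89} \left(-59\right) - 13\right) = 2 \left(- \frac{177}{89} - 13\right) = 2 \left(- \frac{1334}{89}\right) = - \frac{2668}{89} \approx -29.978$)
$\left(F + 4686\right) \left(-7294 - 26228\right) = \left(- \frac{2668}{89} + 4686\right) \left(-7294 - 26228\right) = \frac{414386}{89} \left(-33522\right) = - \frac{13891047492}{89}$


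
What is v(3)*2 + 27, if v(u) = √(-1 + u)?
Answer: 27 + 2*√2 ≈ 29.828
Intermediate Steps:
v(3)*2 + 27 = √(-1 + 3)*2 + 27 = √2*2 + 27 = 2*√2 + 27 = 27 + 2*√2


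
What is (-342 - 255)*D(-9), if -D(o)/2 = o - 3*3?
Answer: -21492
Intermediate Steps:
D(o) = 18 - 2*o (D(o) = -2*(o - 3*3) = -2*(o - 9) = -2*(-9 + o) = 18 - 2*o)
(-342 - 255)*D(-9) = (-342 - 255)*(18 - 2*(-9)) = -597*(18 + 18) = -597*36 = -21492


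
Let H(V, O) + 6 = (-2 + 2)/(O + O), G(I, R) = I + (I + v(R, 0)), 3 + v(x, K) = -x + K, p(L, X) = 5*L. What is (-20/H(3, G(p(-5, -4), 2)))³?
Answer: 1000/27 ≈ 37.037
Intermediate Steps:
v(x, K) = -3 + K - x (v(x, K) = -3 + (-x + K) = -3 + (K - x) = -3 + K - x)
G(I, R) = -3 - R + 2*I (G(I, R) = I + (I + (-3 + 0 - R)) = I + (I + (-3 - R)) = I + (-3 + I - R) = -3 - R + 2*I)
H(V, O) = -6 (H(V, O) = -6 + (-2 + 2)/(O + O) = -6 + 0/((2*O)) = -6 + 0*(1/(2*O)) = -6 + 0 = -6)
(-20/H(3, G(p(-5, -4), 2)))³ = (-20/(-6))³ = (-20*(-⅙))³ = (10/3)³ = 1000/27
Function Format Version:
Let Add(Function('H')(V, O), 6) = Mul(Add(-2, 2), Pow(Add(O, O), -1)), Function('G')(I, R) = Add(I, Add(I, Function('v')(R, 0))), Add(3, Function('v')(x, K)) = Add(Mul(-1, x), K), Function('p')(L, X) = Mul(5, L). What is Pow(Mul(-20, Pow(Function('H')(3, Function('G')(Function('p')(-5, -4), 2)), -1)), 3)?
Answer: Rational(1000, 27) ≈ 37.037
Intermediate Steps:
Function('v')(x, K) = Add(-3, K, Mul(-1, x)) (Function('v')(x, K) = Add(-3, Add(Mul(-1, x), K)) = Add(-3, Add(K, Mul(-1, x))) = Add(-3, K, Mul(-1, x)))
Function('G')(I, R) = Add(-3, Mul(-1, R), Mul(2, I)) (Function('G')(I, R) = Add(I, Add(I, Add(-3, 0, Mul(-1, R)))) = Add(I, Add(I, Add(-3, Mul(-1, R)))) = Add(I, Add(-3, I, Mul(-1, R))) = Add(-3, Mul(-1, R), Mul(2, I)))
Function('H')(V, O) = -6 (Function('H')(V, O) = Add(-6, Mul(Add(-2, 2), Pow(Add(O, O), -1))) = Add(-6, Mul(0, Pow(Mul(2, O), -1))) = Add(-6, Mul(0, Mul(Rational(1, 2), Pow(O, -1)))) = Add(-6, 0) = -6)
Pow(Mul(-20, Pow(Function('H')(3, Function('G')(Function('p')(-5, -4), 2)), -1)), 3) = Pow(Mul(-20, Pow(-6, -1)), 3) = Pow(Mul(-20, Rational(-1, 6)), 3) = Pow(Rational(10, 3), 3) = Rational(1000, 27)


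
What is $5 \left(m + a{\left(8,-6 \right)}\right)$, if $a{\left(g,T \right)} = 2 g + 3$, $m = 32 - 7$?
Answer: $220$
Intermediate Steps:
$m = 25$
$a{\left(g,T \right)} = 3 + 2 g$
$5 \left(m + a{\left(8,-6 \right)}\right) = 5 \left(25 + \left(3 + 2 \cdot 8\right)\right) = 5 \left(25 + \left(3 + 16\right)\right) = 5 \left(25 + 19\right) = 5 \cdot 44 = 220$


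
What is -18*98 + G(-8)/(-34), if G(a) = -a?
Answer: -29992/17 ≈ -1764.2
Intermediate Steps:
-18*98 + G(-8)/(-34) = -18*98 - 1*(-8)/(-34) = -1764 + 8*(-1/34) = -1764 - 4/17 = -29992/17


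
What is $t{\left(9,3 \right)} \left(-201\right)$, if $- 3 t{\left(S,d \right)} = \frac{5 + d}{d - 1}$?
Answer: $268$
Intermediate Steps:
$t{\left(S,d \right)} = - \frac{5 + d}{3 \left(-1 + d\right)}$ ($t{\left(S,d \right)} = - \frac{\left(5 + d\right) \frac{1}{d - 1}}{3} = - \frac{\left(5 + d\right) \frac{1}{-1 + d}}{3} = - \frac{\frac{1}{-1 + d} \left(5 + d\right)}{3} = - \frac{5 + d}{3 \left(-1 + d\right)}$)
$t{\left(9,3 \right)} \left(-201\right) = \frac{-5 - 3}{3 \left(-1 + 3\right)} \left(-201\right) = \frac{-5 - 3}{3 \cdot 2} \left(-201\right) = \frac{1}{3} \cdot \frac{1}{2} \left(-8\right) \left(-201\right) = \left(- \frac{4}{3}\right) \left(-201\right) = 268$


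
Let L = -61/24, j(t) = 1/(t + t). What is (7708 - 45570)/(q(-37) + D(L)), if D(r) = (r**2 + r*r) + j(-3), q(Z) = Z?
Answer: 10904256/6983 ≈ 1561.5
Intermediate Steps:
j(t) = 1/(2*t)
L = -61/24 (L = -61*1/24 = -61/24 ≈ -2.5417)
D(r) = -1/6 + 2*r**2 (D(r) = (r**2 + r*r) + (1/2)/(-3) = (r**2 + r**2) + (1/2)*(-1/3) = 2*r**2 - 1/6 = -1/6 + 2*r**2)
(7708 - 45570)/(q(-37) + D(L)) = (7708 - 45570)/(-37 + (-1/6 + 2*(-61/24)**2)) = -37862/(-37 + (-1/6 + 2*(3721/576))) = -37862/(-37 + (-1/6 + 3721/288)) = -37862/(-37 + 3673/288) = -37862/(-6983/288) = -37862*(-288/6983) = 10904256/6983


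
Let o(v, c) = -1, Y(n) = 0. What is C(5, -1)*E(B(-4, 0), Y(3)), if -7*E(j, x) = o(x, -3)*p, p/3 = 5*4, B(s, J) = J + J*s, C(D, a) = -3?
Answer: -180/7 ≈ -25.714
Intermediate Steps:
p = 60 (p = 3*(5*4) = 3*20 = 60)
E(j, x) = 60/7 (E(j, x) = -(-1)*60/7 = -⅐*(-60) = 60/7)
C(5, -1)*E(B(-4, 0), Y(3)) = -3*60/7 = -180/7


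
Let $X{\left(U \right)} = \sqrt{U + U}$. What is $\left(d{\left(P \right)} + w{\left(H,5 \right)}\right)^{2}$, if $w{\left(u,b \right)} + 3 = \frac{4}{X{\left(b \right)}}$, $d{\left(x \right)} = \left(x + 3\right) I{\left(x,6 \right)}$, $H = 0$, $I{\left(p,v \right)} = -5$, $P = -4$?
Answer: $\frac{28}{5} + \frac{8 \sqrt{10}}{5} \approx 10.66$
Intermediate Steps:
$X{\left(U \right)} = \sqrt{2} \sqrt{U}$ ($X{\left(U \right)} = \sqrt{2 U} = \sqrt{2} \sqrt{U}$)
$d{\left(x \right)} = -15 - 5 x$ ($d{\left(x \right)} = \left(x + 3\right) \left(-5\right) = \left(3 + x\right) \left(-5\right) = -15 - 5 x$)
$w{\left(u,b \right)} = -3 + \frac{2 \sqrt{2}}{\sqrt{b}}$ ($w{\left(u,b \right)} = -3 + \frac{4}{\sqrt{2} \sqrt{b}} = -3 + 4 \frac{\sqrt{2}}{2 \sqrt{b}} = -3 + \frac{2 \sqrt{2}}{\sqrt{b}}$)
$\left(d{\left(P \right)} + w{\left(H,5 \right)}\right)^{2} = \left(\left(-15 - -20\right) - \left(3 - \frac{2 \sqrt{2}}{\sqrt{5}}\right)\right)^{2} = \left(\left(-15 + 20\right) - \left(3 - 2 \sqrt{2} \frac{\sqrt{5}}{5}\right)\right)^{2} = \left(5 - \left(3 - \frac{2 \sqrt{10}}{5}\right)\right)^{2} = \left(2 + \frac{2 \sqrt{10}}{5}\right)^{2}$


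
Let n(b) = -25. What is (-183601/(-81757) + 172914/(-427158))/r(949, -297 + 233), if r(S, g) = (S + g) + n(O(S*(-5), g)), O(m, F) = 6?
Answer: 56394479/26345539194 ≈ 0.0021406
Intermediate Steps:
r(S, g) = -25 + S + g (r(S, g) = (S + g) - 25 = -25 + S + g)
(-183601/(-81757) + 172914/(-427158))/r(949, -297 + 233) = (-183601/(-81757) + 172914/(-427158))/(-25 + 949 + (-297 + 233)) = (-183601*(-1/81757) + 172914*(-1/427158))/(-25 + 949 - 64) = (183601/81757 - 28819/71193)/860 = (563944790/306343479)*(1/860) = 56394479/26345539194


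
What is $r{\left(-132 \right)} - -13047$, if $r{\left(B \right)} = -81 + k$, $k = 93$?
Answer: $13059$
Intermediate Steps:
$r{\left(B \right)} = 12$ ($r{\left(B \right)} = -81 + 93 = 12$)
$r{\left(-132 \right)} - -13047 = 12 - -13047 = 12 + 13047 = 13059$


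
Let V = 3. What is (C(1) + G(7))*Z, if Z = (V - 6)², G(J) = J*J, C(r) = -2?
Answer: 423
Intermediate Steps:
G(J) = J²
Z = 9 (Z = (3 - 6)² = (-3)² = 9)
(C(1) + G(7))*Z = (-2 + 7²)*9 = (-2 + 49)*9 = 47*9 = 423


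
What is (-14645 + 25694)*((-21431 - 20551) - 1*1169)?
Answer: -476775399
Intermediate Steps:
(-14645 + 25694)*((-21431 - 20551) - 1*1169) = 11049*(-41982 - 1169) = 11049*(-43151) = -476775399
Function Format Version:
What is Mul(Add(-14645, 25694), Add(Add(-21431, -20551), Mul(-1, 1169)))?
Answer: -476775399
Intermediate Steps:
Mul(Add(-14645, 25694), Add(Add(-21431, -20551), Mul(-1, 1169))) = Mul(11049, Add(-41982, -1169)) = Mul(11049, -43151) = -476775399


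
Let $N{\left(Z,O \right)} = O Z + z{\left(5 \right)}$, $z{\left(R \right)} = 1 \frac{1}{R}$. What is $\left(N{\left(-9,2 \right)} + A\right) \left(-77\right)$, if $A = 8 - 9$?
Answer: $\frac{7238}{5} \approx 1447.6$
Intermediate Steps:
$z{\left(R \right)} = \frac{1}{R}$
$N{\left(Z,O \right)} = \frac{1}{5} + O Z$ ($N{\left(Z,O \right)} = O Z + \frac{1}{5} = \frac{1}{5} + O Z$)
$A = -1$
$\left(N{\left(-9,2 \right)} + A\right) \left(-77\right) = \left(\left(\frac{1}{5} + 2 \left(-9\right)\right) - 1\right) \left(-77\right) = \left(\left(\frac{1}{5} - 18\right) - 1\right) \left(-77\right) = \left(- \frac{89}{5} - 1\right) \left(-77\right) = \left(- \frac{94}{5}\right) \left(-77\right) = \frac{7238}{5}$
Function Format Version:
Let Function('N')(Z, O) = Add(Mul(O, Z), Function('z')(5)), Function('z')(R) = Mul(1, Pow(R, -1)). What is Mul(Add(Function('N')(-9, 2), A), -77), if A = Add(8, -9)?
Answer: Rational(7238, 5) ≈ 1447.6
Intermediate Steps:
Function('z')(R) = Pow(R, -1)
Function('N')(Z, O) = Add(Rational(1, 5), Mul(O, Z)) (Function('N')(Z, O) = Add(Mul(O, Z), Pow(5, -1)) = Add(Mul(O, Z), Rational(1, 5)) = Add(Rational(1, 5), Mul(O, Z)))
A = -1
Mul(Add(Function('N')(-9, 2), A), -77) = Mul(Add(Add(Rational(1, 5), Mul(2, -9)), -1), -77) = Mul(Add(Add(Rational(1, 5), -18), -1), -77) = Mul(Add(Rational(-89, 5), -1), -77) = Mul(Rational(-94, 5), -77) = Rational(7238, 5)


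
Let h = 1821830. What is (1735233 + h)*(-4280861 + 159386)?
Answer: -14660346227925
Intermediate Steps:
(1735233 + h)*(-4280861 + 159386) = (1735233 + 1821830)*(-4280861 + 159386) = 3557063*(-4121475) = -14660346227925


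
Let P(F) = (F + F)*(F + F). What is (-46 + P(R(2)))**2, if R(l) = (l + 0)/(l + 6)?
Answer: 33489/16 ≈ 2093.1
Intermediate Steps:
R(l) = l/(6 + l)
P(F) = 4*F**2 (P(F) = (2*F)*(2*F) = 4*F**2)
(-46 + P(R(2)))**2 = (-46 + 4*(2/(6 + 2))**2)**2 = (-46 + 4*(2/8)**2)**2 = (-46 + 4*(2*(1/8))**2)**2 = (-46 + 4*(1/4)**2)**2 = (-46 + 4*(1/16))**2 = (-46 + 1/4)**2 = (-183/4)**2 = 33489/16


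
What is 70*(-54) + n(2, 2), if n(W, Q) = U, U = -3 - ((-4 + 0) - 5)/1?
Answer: -3774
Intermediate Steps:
U = 6 (U = -3 - (-4 - 5) = -3 - (-9) = -3 - 1*(-9) = -3 + 9 = 6)
n(W, Q) = 6
70*(-54) + n(2, 2) = 70*(-54) + 6 = -3780 + 6 = -3774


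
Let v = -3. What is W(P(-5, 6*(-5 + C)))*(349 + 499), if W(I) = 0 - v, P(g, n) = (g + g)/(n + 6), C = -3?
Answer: 2544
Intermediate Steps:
P(g, n) = 2*g/(6 + n) (P(g, n) = (2*g)/(6 + n) = 2*g/(6 + n))
W(I) = 3 (W(I) = 0 - 1*(-3) = 0 + 3 = 3)
W(P(-5, 6*(-5 + C)))*(349 + 499) = 3*(349 + 499) = 3*848 = 2544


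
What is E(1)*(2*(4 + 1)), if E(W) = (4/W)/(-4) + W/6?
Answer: -25/3 ≈ -8.3333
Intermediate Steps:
E(W) = -1/W + W/6 (E(W) = (4/W)*(-¼) + W*(⅙) = -1/W + W/6)
E(1)*(2*(4 + 1)) = (-1/1 + (⅙)*1)*(2*(4 + 1)) = (-1*1 + ⅙)*(2*5) = (-1 + ⅙)*10 = -⅚*10 = -25/3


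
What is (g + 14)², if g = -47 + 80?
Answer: 2209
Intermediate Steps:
g = 33
(g + 14)² = (33 + 14)² = 47² = 2209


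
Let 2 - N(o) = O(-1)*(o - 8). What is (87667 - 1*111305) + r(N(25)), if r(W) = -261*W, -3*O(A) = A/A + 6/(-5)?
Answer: -119321/5 ≈ -23864.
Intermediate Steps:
O(A) = 1/15 (O(A) = -(A/A + 6/(-5))/3 = -(1 + 6*(-1/5))/3 = -(1 - 6/5)/3 = -1/3*(-1/5) = 1/15)
N(o) = 38/15 - o/15 (N(o) = 2 - (o - 8)/15 = 2 - (-8 + o)/15 = 2 - (-8/15 + o/15) = 2 + (8/15 - o/15) = 38/15 - o/15)
(87667 - 1*111305) + r(N(25)) = (87667 - 1*111305) - 261*(38/15 - 1/15*25) = (87667 - 111305) - 261*(38/15 - 5/3) = -23638 - 261*13/15 = -23638 - 1131/5 = -119321/5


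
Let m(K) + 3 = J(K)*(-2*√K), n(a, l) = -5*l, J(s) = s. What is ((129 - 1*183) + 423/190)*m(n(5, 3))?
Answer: 29511/190 - 29511*I*√15/19 ≈ 155.32 - 6015.6*I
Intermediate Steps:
m(K) = -3 - 2*K^(3/2) (m(K) = -3 + K*(-2*√K) = -3 - 2*K^(3/2))
((129 - 1*183) + 423/190)*m(n(5, 3)) = ((129 - 1*183) + 423/190)*(-3 - 2*(-15*I*√15)) = ((129 - 183) + 423*(1/190))*(-3 - (-30)*I*√15) = (-54 + 423/190)*(-3 - (-30)*I*√15) = -9837*(-3 + 30*I*√15)/190 = 29511/190 - 29511*I*√15/19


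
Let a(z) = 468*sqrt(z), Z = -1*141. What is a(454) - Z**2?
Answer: -19881 + 468*sqrt(454) ≈ -9909.2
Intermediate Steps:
Z = -141
a(454) - Z**2 = 468*sqrt(454) - 1*(-141)**2 = 468*sqrt(454) - 1*19881 = 468*sqrt(454) - 19881 = -19881 + 468*sqrt(454)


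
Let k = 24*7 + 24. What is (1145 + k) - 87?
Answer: 1250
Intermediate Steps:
k = 192 (k = 168 + 24 = 192)
(1145 + k) - 87 = (1145 + 192) - 87 = 1337 - 87 = 1250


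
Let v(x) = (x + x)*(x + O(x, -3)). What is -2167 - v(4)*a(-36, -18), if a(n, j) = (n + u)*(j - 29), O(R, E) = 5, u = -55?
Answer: -310111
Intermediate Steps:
v(x) = 2*x*(5 + x) (v(x) = (x + x)*(x + 5) = (2*x)*(5 + x) = 2*x*(5 + x))
a(n, j) = (-55 + n)*(-29 + j) (a(n, j) = (n - 55)*(j - 29) = (-55 + n)*(-29 + j))
-2167 - v(4)*a(-36, -18) = -2167 - 2*4*(5 + 4)*(1595 - 55*(-18) - 29*(-36) - 18*(-36)) = -2167 - 2*4*9*(1595 + 990 + 1044 + 648) = -2167 - 72*4277 = -2167 - 1*307944 = -2167 - 307944 = -310111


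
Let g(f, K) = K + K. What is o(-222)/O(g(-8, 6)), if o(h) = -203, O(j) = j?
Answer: -203/12 ≈ -16.917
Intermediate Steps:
g(f, K) = 2*K
o(-222)/O(g(-8, 6)) = -203/(2*6) = -203/12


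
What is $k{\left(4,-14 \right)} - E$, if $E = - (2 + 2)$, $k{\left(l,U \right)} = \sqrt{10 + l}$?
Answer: $4 + \sqrt{14} \approx 7.7417$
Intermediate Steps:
$E = -4$ ($E = \left(-1\right) 4 = -4$)
$k{\left(4,-14 \right)} - E = \sqrt{10 + 4} - -4 = \sqrt{14} + 4 = 4 + \sqrt{14}$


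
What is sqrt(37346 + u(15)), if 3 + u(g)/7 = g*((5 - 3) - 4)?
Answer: sqrt(37115) ≈ 192.65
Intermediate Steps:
u(g) = -21 - 14*g (u(g) = -21 + 7*(g*((5 - 3) - 4)) = -21 + 7*(g*(2 - 4)) = -21 + 7*(g*(-2)) = -21 + 7*(-2*g) = -21 - 14*g)
sqrt(37346 + u(15)) = sqrt(37346 + (-21 - 14*15)) = sqrt(37346 + (-21 - 210)) = sqrt(37346 - 231) = sqrt(37115)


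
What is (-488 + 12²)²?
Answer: 118336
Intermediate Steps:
(-488 + 12²)² = (-488 + 144)² = (-344)² = 118336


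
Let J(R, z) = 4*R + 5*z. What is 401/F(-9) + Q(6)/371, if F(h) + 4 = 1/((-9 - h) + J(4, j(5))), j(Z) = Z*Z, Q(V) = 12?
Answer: -20969955/208873 ≈ -100.40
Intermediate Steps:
j(Z) = Z²
F(h) = -4 + 1/(132 - h) (F(h) = -4 + 1/((-9 - h) + (4*4 + 5*5²)) = -4 + 1/((-9 - h) + (16 + 5*25)) = -4 + 1/((-9 - h) + (16 + 125)) = -4 + 1/((-9 - h) + 141) = -4 + 1/(132 - h))
401/F(-9) + Q(6)/371 = 401/(((527 - 4*(-9))/(-132 - 9))) + 12/371 = 401/(((527 + 36)/(-141))) + 12*(1/371) = 401/((-1/141*563)) + 12/371 = 401/(-563/141) + 12/371 = 401*(-141/563) + 12/371 = -56541/563 + 12/371 = -20969955/208873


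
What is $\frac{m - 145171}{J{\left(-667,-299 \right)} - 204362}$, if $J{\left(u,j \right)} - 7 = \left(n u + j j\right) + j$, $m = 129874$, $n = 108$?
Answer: $\frac{15297}{187289} \approx 0.081676$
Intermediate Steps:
$J{\left(u,j \right)} = 7 + j + j^{2} + 108 u$ ($J{\left(u,j \right)} = 7 + \left(\left(108 u + j j\right) + j\right) = 7 + \left(\left(108 u + j^{2}\right) + j\right) = 7 + \left(\left(j^{2} + 108 u\right) + j\right) = 7 + \left(j + j^{2} + 108 u\right) = 7 + j + j^{2} + 108 u$)
$\frac{m - 145171}{J{\left(-667,-299 \right)} - 204362} = \frac{129874 - 145171}{\left(7 - 299 + \left(-299\right)^{2} + 108 \left(-667\right)\right) - 204362} = - \frac{15297}{\left(7 - 299 + 89401 - 72036\right) - 204362} = - \frac{15297}{17073 - 204362} = - \frac{15297}{-187289} = \left(-15297\right) \left(- \frac{1}{187289}\right) = \frac{15297}{187289}$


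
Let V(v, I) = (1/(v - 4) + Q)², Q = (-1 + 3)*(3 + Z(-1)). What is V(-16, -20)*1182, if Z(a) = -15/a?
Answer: 305523951/200 ≈ 1.5276e+6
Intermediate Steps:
Z(a) = -15/a
Q = 36 (Q = (-1 + 3)*(3 - 15/(-1)) = 2*(3 - 15*(-1)) = 2*(3 + 15) = 2*18 = 36)
V(v, I) = (36 + 1/(-4 + v))² (V(v, I) = (1/(v - 4) + 36)² = (1/(-4 + v) + 36)² = (36 + 1/(-4 + v))²)
V(-16, -20)*1182 = ((-143 + 36*(-16))²/(-4 - 16)²)*1182 = ((-143 - 576)²/(-20)²)*1182 = ((-719)²*(1/400))*1182 = (516961*(1/400))*1182 = (516961/400)*1182 = 305523951/200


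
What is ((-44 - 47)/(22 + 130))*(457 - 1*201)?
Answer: -2912/19 ≈ -153.26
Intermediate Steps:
((-44 - 47)/(22 + 130))*(457 - 1*201) = (-91/152)*(457 - 201) = -91*1/152*256 = -91/152*256 = -2912/19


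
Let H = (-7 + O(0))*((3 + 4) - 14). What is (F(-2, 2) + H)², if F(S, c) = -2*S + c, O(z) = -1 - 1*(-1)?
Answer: 3025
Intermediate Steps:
O(z) = 0 (O(z) = -1 + 1 = 0)
F(S, c) = c - 2*S
H = 49 (H = (-7 + 0)*((3 + 4) - 14) = -7*(7 - 14) = -7*(-7) = 49)
(F(-2, 2) + H)² = ((2 - 2*(-2)) + 49)² = ((2 + 4) + 49)² = (6 + 49)² = 55² = 3025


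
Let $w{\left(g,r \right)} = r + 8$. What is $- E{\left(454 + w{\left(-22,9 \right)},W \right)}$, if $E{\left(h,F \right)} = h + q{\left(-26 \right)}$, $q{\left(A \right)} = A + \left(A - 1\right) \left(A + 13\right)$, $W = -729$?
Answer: $-796$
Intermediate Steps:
$w{\left(g,r \right)} = 8 + r$
$q{\left(A \right)} = A + \left(-1 + A\right) \left(13 + A\right)$
$E{\left(h,F \right)} = 325 + h$ ($E{\left(h,F \right)} = h + \left(-13 + \left(-26\right)^{2} + 13 \left(-26\right)\right) = h - -325 = h + 325 = 325 + h$)
$- E{\left(454 + w{\left(-22,9 \right)},W \right)} = - (325 + \left(454 + \left(8 + 9\right)\right)) = - (325 + \left(454 + 17\right)) = - (325 + 471) = \left(-1\right) 796 = -796$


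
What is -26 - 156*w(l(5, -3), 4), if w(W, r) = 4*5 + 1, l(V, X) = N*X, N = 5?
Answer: -3302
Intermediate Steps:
l(V, X) = 5*X
w(W, r) = 21 (w(W, r) = 20 + 1 = 21)
-26 - 156*w(l(5, -3), 4) = -26 - 156*21 = -26 - 3276 = -3302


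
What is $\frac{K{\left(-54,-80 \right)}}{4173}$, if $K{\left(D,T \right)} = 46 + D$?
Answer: $- \frac{8}{4173} \approx -0.0019171$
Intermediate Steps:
$\frac{K{\left(-54,-80 \right)}}{4173} = \frac{46 - 54}{4173} = \left(-8\right) \frac{1}{4173} = - \frac{8}{4173}$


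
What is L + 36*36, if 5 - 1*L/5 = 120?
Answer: 721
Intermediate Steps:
L = -575 (L = 25 - 5*120 = 25 - 600 = -575)
L + 36*36 = -575 + 36*36 = -575 + 1296 = 721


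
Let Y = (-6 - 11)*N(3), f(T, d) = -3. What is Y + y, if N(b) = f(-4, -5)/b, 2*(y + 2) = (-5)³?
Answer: -95/2 ≈ -47.500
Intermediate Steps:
y = -129/2 (y = -2 + (½)*(-5)³ = -2 + (½)*(-125) = -2 - 125/2 = -129/2 ≈ -64.500)
N(b) = -3/b
Y = 17 (Y = (-6 - 11)*(-3/3) = -(-51)/3 = -17*(-1) = 17)
Y + y = 17 - 129/2 = -95/2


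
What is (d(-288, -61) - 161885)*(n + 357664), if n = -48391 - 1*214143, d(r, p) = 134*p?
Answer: -16177712670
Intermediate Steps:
n = -262534 (n = -48391 - 214143 = -262534)
(d(-288, -61) - 161885)*(n + 357664) = (134*(-61) - 161885)*(-262534 + 357664) = (-8174 - 161885)*95130 = -170059*95130 = -16177712670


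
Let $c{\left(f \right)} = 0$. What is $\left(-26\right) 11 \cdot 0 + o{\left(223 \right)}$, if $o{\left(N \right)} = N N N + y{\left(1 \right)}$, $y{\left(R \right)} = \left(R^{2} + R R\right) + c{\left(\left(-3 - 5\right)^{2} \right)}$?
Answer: $11089569$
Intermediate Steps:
$y{\left(R \right)} = 2 R^{2}$ ($y{\left(R \right)} = \left(R^{2} + R R\right) + 0 = \left(R^{2} + R^{2}\right) + 0 = 2 R^{2} + 0 = 2 R^{2}$)
$o{\left(N \right)} = 2 + N^{3}$ ($o{\left(N \right)} = N N N + 2 \cdot 1^{2} = N^{2} N + 2 \cdot 1 = N^{3} + 2 = 2 + N^{3}$)
$\left(-26\right) 11 \cdot 0 + o{\left(223 \right)} = \left(-26\right) 11 \cdot 0 + \left(2 + 223^{3}\right) = \left(-286\right) 0 + \left(2 + 11089567\right) = 0 + 11089569 = 11089569$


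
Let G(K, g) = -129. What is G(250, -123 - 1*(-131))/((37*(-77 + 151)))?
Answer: -129/2738 ≈ -0.047115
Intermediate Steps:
G(250, -123 - 1*(-131))/((37*(-77 + 151))) = -129*1/(37*(-77 + 151)) = -129/(37*74) = -129/2738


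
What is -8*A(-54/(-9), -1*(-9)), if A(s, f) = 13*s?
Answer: -624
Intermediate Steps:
-8*A(-54/(-9), -1*(-9)) = -104*(-54/(-9)) = -104*(-54*(-⅑)) = -104*6 = -8*78 = -624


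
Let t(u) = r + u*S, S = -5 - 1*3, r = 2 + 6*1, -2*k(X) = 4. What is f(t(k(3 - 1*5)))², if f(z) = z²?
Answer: 331776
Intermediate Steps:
k(X) = -2 (k(X) = -½*4 = -2)
r = 8 (r = 2 + 6 = 8)
S = -8 (S = -5 - 3 = -8)
t(u) = 8 - 8*u (t(u) = 8 + u*(-8) = 8 - 8*u)
f(t(k(3 - 1*5)))² = ((8 - 8*(-2))²)² = ((8 + 16)²)² = (24²)² = 576² = 331776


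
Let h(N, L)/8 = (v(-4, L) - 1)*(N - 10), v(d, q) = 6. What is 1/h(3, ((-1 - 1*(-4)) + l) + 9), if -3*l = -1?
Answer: -1/280 ≈ -0.0035714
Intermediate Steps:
l = ⅓ (l = -⅓*(-1) = ⅓ ≈ 0.33333)
h(N, L) = -400 + 40*N (h(N, L) = 8*((6 - 1)*(N - 10)) = 8*(5*(-10 + N)) = 8*(-50 + 5*N) = -400 + 40*N)
1/h(3, ((-1 - 1*(-4)) + l) + 9) = 1/(-400 + 40*3) = 1/(-400 + 120) = 1/(-280) = -1/280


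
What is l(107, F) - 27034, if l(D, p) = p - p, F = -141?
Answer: -27034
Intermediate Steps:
l(D, p) = 0
l(107, F) - 27034 = 0 - 27034 = -27034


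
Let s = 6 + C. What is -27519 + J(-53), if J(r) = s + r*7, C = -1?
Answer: -27885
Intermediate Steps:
s = 5 (s = 6 - 1 = 5)
J(r) = 5 + 7*r (J(r) = 5 + r*7 = 5 + 7*r)
-27519 + J(-53) = -27519 + (5 + 7*(-53)) = -27519 + (5 - 371) = -27519 - 366 = -27885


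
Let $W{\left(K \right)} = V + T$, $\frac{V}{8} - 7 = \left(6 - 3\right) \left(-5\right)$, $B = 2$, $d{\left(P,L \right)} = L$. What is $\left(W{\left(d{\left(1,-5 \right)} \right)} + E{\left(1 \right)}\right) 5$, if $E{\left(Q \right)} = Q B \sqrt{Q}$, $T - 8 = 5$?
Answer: $-245$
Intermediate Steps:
$T = 13$ ($T = 8 + 5 = 13$)
$V = -64$ ($V = 56 + 8 \left(6 - 3\right) \left(-5\right) = 56 + 8 \cdot 3 \left(-5\right) = 56 + 8 \left(-15\right) = 56 - 120 = -64$)
$E{\left(Q \right)} = 2 Q^{\frac{3}{2}}$ ($E{\left(Q \right)} = Q 2 \sqrt{Q} = 2 Q \sqrt{Q} = 2 Q^{\frac{3}{2}}$)
$W{\left(K \right)} = -51$ ($W{\left(K \right)} = -64 + 13 = -51$)
$\left(W{\left(d{\left(1,-5 \right)} \right)} + E{\left(1 \right)}\right) 5 = \left(-51 + 2 \cdot 1^{\frac{3}{2}}\right) 5 = \left(-51 + 2 \cdot 1\right) 5 = \left(-51 + 2\right) 5 = \left(-49\right) 5 = -245$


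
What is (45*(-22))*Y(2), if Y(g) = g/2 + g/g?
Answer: -1980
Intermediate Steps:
Y(g) = 1 + g/2 (Y(g) = g*(½) + 1 = g/2 + 1 = 1 + g/2)
(45*(-22))*Y(2) = (45*(-22))*(1 + (½)*2) = -990*(1 + 1) = -990*2 = -1980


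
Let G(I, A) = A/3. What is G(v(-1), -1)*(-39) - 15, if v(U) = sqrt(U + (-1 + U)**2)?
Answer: -2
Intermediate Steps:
G(I, A) = A/3 (G(I, A) = A*(1/3) = A/3)
G(v(-1), -1)*(-39) - 15 = ((1/3)*(-1))*(-39) - 15 = -1/3*(-39) - 15 = 13 - 15 = -2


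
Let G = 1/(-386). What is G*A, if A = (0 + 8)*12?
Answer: -48/193 ≈ -0.24870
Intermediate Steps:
A = 96 (A = 8*12 = 96)
G = -1/386 ≈ -0.0025907
G*A = -1/386*96 = -48/193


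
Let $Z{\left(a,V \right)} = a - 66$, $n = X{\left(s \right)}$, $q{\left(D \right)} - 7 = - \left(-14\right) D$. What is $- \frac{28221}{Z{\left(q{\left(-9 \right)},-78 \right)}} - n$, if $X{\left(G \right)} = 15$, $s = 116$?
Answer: $\frac{25446}{185} \approx 137.55$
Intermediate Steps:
$q{\left(D \right)} = 7 + 14 D$ ($q{\left(D \right)} = 7 - - 14 D = 7 + 14 D$)
$n = 15$
$Z{\left(a,V \right)} = -66 + a$ ($Z{\left(a,V \right)} = a - 66 = -66 + a$)
$- \frac{28221}{Z{\left(q{\left(-9 \right)},-78 \right)}} - n = - \frac{28221}{-66 + \left(7 + 14 \left(-9\right)\right)} - 15 = - \frac{28221}{-66 + \left(7 - 126\right)} - 15 = - \frac{28221}{-66 - 119} - 15 = - \frac{28221}{-185} - 15 = \left(-28221\right) \left(- \frac{1}{185}\right) - 15 = \frac{28221}{185} - 15 = \frac{25446}{185}$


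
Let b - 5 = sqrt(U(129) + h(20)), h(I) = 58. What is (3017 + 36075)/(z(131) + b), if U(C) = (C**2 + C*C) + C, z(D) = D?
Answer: -5316512/14973 + 39092*sqrt(33469)/14973 ≈ 122.57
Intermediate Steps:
U(C) = C + 2*C**2 (U(C) = (C**2 + C**2) + C = 2*C**2 + C = C + 2*C**2)
b = 5 + sqrt(33469) (b = 5 + sqrt(129*(1 + 2*129) + 58) = 5 + sqrt(129*(1 + 258) + 58) = 5 + sqrt(129*259 + 58) = 5 + sqrt(33411 + 58) = 5 + sqrt(33469) ≈ 187.95)
(3017 + 36075)/(z(131) + b) = (3017 + 36075)/(131 + (5 + sqrt(33469))) = 39092/(136 + sqrt(33469))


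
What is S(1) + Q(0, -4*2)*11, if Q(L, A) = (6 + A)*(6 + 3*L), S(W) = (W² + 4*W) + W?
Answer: -126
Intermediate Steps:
S(W) = W² + 5*W
S(1) + Q(0, -4*2)*11 = 1*(5 + 1) + (36 + 6*(-4*2) + 18*0 + 3*(-4*2)*0)*11 = 1*6 + (36 + 6*(-8) + 0 + 3*(-8)*0)*11 = 6 + (36 - 48 + 0 + 0)*11 = 6 - 12*11 = 6 - 132 = -126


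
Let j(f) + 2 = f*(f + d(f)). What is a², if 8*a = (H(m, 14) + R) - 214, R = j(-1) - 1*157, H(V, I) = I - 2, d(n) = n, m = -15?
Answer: 128881/64 ≈ 2013.8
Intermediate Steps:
H(V, I) = -2 + I
j(f) = -2 + 2*f² (j(f) = -2 + f*(f + f) = -2 + f*(2*f) = -2 + 2*f²)
R = -157 (R = (-2 + 2*(-1)²) - 1*157 = (-2 + 2*1) - 157 = (-2 + 2) - 157 = 0 - 157 = -157)
a = -359/8 (a = (((-2 + 14) - 157) - 214)/8 = ((12 - 157) - 214)/8 = (-145 - 214)/8 = (⅛)*(-359) = -359/8 ≈ -44.875)
a² = (-359/8)² = 128881/64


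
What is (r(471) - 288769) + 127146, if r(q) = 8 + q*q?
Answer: 60226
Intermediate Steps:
r(q) = 8 + q**2
(r(471) - 288769) + 127146 = ((8 + 471**2) - 288769) + 127146 = ((8 + 221841) - 288769) + 127146 = (221849 - 288769) + 127146 = -66920 + 127146 = 60226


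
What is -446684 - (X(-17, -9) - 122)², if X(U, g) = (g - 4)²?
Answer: -448893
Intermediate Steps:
X(U, g) = (-4 + g)²
-446684 - (X(-17, -9) - 122)² = -446684 - ((-4 - 9)² - 122)² = -446684 - ((-13)² - 122)² = -446684 - (169 - 122)² = -446684 - 1*47² = -446684 - 1*2209 = -446684 - 2209 = -448893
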